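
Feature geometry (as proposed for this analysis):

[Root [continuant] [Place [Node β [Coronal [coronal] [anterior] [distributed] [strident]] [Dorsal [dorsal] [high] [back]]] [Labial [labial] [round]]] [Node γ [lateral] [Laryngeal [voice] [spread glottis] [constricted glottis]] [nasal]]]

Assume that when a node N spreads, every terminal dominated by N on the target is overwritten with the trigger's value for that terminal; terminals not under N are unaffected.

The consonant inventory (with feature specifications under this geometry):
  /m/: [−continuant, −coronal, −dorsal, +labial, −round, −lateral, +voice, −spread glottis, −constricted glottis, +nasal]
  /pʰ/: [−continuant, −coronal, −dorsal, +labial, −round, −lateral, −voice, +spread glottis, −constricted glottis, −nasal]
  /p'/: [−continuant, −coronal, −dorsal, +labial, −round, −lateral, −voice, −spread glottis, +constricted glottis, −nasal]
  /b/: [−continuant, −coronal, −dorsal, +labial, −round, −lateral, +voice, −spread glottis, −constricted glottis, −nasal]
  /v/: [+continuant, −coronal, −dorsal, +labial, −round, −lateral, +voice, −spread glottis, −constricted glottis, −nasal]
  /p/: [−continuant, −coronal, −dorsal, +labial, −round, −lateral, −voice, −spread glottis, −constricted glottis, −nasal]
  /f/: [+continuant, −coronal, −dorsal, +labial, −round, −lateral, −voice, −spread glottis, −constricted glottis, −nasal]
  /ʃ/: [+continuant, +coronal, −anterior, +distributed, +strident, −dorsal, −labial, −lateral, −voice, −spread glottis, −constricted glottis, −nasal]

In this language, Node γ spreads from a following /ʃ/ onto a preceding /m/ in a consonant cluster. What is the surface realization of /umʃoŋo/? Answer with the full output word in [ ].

The Node γ node dominates the terminals [lateral], [voice], [spread glottis], [constricted glottis], [nasal].
Spreading Node γ from /ʃ/ onto /m/ replaces those values with /ʃ/'s: [−lateral], [−voice], [−spread glottis], [−constricted glottis], [−nasal]. Features outside Node γ ([continuant], [coronal], [dorsal], …) stay as in /m/.
This feature bundle is that of [p], so /umʃoŋo/ surfaces as [upʃoŋo].

[upʃoŋo]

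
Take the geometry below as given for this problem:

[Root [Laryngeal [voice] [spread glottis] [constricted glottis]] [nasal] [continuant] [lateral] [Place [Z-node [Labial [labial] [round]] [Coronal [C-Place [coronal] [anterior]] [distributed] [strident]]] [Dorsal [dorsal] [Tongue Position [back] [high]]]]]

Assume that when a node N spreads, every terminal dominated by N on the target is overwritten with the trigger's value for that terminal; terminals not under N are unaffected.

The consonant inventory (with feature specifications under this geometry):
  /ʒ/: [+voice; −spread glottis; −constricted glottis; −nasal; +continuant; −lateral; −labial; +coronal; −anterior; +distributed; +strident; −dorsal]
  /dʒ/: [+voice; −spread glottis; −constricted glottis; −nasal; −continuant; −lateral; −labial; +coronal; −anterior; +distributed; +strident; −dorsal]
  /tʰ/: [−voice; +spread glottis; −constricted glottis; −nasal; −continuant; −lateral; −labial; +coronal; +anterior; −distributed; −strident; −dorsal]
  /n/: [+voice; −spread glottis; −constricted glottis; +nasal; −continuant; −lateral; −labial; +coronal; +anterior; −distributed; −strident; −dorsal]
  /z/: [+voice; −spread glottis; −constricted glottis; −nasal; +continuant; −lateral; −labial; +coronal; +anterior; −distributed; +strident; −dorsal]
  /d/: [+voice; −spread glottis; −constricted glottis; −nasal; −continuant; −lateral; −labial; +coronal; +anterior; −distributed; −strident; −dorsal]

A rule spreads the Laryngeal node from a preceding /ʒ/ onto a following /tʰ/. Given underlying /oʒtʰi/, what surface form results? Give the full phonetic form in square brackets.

[oʒdi]

Terminals under Laryngeal in this geometry: [voice], [spread glottis], [constricted glottis].
The target acquires /ʒ/'s values for everything under Laryngeal — [+voice], [−spread glottis], [−constricted glottis] — while keeping its own [nasal], [continuant], [lateral], ….
The resulting bundle matches /d/ in the inventory; substituting it for /tʰ/ gives [oʒdi].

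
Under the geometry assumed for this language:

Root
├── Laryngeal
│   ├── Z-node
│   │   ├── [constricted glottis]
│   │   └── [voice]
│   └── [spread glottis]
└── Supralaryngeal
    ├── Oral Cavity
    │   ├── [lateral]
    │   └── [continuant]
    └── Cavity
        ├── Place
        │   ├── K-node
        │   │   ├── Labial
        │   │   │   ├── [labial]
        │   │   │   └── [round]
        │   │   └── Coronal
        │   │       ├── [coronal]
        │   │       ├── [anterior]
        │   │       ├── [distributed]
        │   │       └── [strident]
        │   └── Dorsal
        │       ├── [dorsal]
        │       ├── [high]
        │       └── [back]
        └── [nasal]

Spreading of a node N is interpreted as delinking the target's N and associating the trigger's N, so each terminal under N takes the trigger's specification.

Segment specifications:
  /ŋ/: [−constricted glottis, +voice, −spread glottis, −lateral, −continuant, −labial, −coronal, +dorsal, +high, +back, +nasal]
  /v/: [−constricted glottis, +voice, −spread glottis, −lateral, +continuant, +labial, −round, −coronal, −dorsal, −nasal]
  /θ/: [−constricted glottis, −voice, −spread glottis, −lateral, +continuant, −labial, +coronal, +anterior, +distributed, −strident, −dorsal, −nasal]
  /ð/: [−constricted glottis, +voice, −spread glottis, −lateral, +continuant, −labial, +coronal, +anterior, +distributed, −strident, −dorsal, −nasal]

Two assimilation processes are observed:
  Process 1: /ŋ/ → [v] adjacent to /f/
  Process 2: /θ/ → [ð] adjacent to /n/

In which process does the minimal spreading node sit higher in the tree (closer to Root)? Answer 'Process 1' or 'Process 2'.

Process 1

Process 1: the features that change are [nasal], [continuant], [labial], [round], [dorsal], [high], [back]; the minimal node is Supralaryngeal (depth 1).
Process 2 alters [voice]; the lowest dominating node is [voice] (depth 3 from Root).
Supralaryngeal is closer to Root than [voice], so Process 1 spreads the higher node.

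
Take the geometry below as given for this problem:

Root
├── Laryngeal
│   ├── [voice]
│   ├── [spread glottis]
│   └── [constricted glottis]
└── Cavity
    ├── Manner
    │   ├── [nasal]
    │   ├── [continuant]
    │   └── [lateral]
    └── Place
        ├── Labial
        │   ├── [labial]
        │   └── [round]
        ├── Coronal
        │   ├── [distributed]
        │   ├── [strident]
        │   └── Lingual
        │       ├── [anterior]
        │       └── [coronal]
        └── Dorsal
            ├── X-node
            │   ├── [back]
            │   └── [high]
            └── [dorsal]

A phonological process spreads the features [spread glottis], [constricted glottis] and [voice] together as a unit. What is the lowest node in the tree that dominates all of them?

[spread glottis]: Root / Laryngeal / [spread glottis].
[constricted glottis]: Root / Laryngeal / [constricted glottis].
[voice]: Root / Laryngeal / [voice].
Laryngeal is the lowest common ancestor — every listed feature sits under it, and no single subconstituent of Laryngeal covers them all.

Laryngeal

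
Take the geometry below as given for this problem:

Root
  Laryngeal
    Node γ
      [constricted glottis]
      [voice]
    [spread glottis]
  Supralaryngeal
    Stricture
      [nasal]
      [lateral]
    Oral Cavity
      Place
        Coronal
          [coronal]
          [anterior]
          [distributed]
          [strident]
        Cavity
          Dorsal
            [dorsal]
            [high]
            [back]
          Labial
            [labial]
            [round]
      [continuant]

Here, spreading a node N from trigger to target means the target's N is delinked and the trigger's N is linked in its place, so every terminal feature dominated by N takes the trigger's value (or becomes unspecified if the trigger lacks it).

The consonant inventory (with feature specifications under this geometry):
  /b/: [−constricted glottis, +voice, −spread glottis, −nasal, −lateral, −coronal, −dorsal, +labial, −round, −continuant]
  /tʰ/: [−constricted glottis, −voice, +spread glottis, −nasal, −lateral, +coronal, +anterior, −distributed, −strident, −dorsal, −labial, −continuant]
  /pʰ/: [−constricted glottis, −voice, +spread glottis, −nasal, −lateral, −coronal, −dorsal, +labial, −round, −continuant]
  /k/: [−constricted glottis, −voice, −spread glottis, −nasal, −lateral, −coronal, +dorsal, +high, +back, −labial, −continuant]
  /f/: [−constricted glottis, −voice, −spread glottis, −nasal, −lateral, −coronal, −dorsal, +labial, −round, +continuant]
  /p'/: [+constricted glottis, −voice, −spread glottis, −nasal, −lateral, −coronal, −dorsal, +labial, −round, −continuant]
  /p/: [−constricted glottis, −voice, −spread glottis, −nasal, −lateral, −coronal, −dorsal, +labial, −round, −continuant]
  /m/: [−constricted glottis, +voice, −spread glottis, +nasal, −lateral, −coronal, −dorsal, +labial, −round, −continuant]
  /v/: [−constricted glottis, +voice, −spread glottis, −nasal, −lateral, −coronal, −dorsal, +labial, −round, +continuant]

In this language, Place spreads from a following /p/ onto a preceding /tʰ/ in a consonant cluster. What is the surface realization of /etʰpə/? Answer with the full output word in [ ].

The Place node dominates the terminals [coronal], [anterior], [distributed], [strident], [dorsal], [high], [back], [labial], [round].
The target acquires /p/'s values for everything under Place — [−coronal], [−dorsal], [+labial], [−round] — while keeping its own [constricted glottis], [voice], [spread glottis], ….
The resulting bundle matches /pʰ/ in the inventory; substituting it for /tʰ/ gives [epʰpə].

[epʰpə]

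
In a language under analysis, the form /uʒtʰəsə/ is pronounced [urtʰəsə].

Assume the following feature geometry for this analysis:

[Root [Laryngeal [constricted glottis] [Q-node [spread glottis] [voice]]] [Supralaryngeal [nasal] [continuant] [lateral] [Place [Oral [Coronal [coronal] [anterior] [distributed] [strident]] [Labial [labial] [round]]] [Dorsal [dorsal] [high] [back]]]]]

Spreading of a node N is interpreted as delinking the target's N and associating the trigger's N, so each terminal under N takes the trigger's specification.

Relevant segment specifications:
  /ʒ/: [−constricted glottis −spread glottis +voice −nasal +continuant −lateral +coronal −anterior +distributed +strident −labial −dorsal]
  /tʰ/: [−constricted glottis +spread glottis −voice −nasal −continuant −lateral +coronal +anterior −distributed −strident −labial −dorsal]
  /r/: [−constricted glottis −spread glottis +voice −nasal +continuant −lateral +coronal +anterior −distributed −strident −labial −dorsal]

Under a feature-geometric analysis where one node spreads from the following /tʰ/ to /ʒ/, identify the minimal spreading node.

Coronal

Feature comparison: [anterior], [distributed], [strident] differ between /ʒ/ and [r]; the remaining terminals match.
These terminals are all dominated by Coronal, and no proper subconstituent of Coronal covers them all; Coronal is their lowest common ancestor.
Spreading Coronal from /tʰ/ overwrites each of those terminals with /tʰ/'s values, yielding exactly [r].
[continuant], [voice] stay as in /ʒ/ although /tʰ/ differs there, so no node dominating them spread; among the remaining candidates Coronal is the lowest that derives the output.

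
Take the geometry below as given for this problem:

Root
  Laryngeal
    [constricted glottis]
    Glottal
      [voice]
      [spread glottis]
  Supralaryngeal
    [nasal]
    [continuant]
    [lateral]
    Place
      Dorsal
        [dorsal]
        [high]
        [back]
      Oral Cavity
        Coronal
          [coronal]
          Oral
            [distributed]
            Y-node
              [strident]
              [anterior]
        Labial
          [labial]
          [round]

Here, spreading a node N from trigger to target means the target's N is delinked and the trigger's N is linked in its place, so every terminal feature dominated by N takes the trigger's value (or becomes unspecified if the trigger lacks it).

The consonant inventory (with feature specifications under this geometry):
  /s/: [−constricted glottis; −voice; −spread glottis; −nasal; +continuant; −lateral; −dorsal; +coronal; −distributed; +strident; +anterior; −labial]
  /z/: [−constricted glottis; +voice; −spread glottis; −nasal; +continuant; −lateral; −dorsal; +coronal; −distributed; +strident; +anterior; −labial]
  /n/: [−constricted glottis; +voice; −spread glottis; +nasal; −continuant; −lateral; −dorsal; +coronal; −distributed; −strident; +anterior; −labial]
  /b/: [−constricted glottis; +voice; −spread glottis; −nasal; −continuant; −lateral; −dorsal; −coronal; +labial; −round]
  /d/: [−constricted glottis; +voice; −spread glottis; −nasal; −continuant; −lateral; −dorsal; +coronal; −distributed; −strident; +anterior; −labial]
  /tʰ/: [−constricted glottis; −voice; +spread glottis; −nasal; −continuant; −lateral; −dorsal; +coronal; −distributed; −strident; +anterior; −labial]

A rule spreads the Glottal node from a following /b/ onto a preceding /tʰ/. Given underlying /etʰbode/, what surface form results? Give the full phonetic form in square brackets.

[edbode]

Glottal immediately or transitively dominates [voice], [spread glottis].
The target acquires /b/'s values for everything under Glottal — [+voice], [−spread glottis] — while keeping its own [constricted glottis], [nasal], [continuant], ….
Among the inventory, only /d/ has exactly this specification, giving the surface form [edbode].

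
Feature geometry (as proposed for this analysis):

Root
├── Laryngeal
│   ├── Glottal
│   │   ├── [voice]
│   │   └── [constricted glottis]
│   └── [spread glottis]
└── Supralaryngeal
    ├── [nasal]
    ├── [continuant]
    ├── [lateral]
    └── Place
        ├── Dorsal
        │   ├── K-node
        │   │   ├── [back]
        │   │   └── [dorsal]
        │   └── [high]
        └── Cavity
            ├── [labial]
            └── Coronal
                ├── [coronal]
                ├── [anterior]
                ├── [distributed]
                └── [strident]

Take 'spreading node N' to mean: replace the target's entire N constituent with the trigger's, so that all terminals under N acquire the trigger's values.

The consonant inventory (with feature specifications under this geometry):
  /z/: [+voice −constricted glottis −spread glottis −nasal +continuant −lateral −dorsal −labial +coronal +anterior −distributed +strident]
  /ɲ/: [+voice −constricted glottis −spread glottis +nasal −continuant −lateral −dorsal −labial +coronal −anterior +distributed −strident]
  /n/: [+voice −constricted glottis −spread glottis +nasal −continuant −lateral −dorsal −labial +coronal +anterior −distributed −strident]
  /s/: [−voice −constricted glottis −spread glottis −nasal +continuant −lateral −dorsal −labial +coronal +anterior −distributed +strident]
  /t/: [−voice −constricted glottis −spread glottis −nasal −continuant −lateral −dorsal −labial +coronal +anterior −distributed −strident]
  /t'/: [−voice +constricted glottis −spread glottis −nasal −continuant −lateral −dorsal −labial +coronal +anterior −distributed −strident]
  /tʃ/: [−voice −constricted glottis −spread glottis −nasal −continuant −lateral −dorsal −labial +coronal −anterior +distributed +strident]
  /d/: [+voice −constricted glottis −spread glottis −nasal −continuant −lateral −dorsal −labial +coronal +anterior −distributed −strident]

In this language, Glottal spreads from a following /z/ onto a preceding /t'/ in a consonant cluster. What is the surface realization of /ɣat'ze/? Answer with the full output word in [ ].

[ɣadze]

Glottal immediately or transitively dominates [voice], [constricted glottis].
Spreading Glottal from /z/ onto /t'/ replaces those values with /z/'s: [+voice], [−constricted glottis]. Features outside Glottal ([spread glottis], [nasal], [continuant], …) stay as in /t'/.
This feature bundle is that of [d], so /ɣat'ze/ surfaces as [ɣadze].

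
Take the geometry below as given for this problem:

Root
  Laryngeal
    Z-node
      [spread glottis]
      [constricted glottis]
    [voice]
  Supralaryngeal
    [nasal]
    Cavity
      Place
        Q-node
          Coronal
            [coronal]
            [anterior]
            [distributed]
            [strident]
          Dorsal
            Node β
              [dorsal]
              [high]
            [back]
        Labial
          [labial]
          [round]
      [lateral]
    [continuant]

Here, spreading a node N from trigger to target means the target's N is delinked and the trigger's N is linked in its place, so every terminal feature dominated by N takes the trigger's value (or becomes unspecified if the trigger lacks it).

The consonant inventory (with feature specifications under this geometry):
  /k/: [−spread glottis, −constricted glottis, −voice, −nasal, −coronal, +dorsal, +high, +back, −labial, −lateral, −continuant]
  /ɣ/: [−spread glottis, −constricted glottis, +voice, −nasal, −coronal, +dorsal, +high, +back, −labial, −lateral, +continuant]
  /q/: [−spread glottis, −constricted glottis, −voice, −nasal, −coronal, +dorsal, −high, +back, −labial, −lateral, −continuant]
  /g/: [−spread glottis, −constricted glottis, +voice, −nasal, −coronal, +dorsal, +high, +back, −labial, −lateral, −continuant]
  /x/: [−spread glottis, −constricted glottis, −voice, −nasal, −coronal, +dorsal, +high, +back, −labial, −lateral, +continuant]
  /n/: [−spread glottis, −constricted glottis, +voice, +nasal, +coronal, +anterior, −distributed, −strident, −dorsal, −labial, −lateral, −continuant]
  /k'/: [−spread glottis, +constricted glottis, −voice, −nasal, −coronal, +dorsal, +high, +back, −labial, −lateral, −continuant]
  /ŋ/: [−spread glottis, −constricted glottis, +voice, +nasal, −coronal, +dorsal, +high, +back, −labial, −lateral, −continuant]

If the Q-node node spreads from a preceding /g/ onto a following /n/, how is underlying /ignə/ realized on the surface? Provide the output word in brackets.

Q-node immediately or transitively dominates [coronal], [anterior], [distributed], [strident], [dorsal], [high], [back].
After delinking /n/'s Q-node and linking /g/'s, the affected terminals become [−coronal], [+dorsal], [+high], [+back]; [spread glottis], [constricted glottis], [voice], … (outside Q-node) are retained from /n/.
Among the inventory, only /ŋ/ has exactly this specification, giving the surface form [igŋə].

[igŋə]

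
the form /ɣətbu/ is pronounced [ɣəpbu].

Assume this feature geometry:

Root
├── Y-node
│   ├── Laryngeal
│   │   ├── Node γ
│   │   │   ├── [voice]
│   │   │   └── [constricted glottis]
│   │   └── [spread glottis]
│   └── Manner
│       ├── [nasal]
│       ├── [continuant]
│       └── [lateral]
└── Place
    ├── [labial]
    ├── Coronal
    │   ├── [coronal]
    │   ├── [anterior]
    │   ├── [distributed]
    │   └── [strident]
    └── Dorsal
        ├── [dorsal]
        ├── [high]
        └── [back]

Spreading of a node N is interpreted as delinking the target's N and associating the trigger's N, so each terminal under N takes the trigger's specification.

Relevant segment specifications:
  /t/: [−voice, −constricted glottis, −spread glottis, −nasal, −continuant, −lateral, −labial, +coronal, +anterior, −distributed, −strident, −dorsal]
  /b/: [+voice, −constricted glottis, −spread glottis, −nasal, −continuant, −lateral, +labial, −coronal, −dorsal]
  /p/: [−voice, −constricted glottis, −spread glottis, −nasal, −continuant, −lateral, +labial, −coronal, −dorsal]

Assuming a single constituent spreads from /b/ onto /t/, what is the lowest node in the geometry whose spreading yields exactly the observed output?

Comparing /t/ with its surface form [p], the features that change are [labial], [coronal], [anterior], [distributed], [strident].
Tracing each changed feature up the tree, the paths first meet at Place; any lower node misses at least one of them.
If Place spreads, every terminal under it takes /b/'s value, producing [p] as observed.
Since [voice] is preserved even though /b/ disagrees there, no node above Place spread.

Place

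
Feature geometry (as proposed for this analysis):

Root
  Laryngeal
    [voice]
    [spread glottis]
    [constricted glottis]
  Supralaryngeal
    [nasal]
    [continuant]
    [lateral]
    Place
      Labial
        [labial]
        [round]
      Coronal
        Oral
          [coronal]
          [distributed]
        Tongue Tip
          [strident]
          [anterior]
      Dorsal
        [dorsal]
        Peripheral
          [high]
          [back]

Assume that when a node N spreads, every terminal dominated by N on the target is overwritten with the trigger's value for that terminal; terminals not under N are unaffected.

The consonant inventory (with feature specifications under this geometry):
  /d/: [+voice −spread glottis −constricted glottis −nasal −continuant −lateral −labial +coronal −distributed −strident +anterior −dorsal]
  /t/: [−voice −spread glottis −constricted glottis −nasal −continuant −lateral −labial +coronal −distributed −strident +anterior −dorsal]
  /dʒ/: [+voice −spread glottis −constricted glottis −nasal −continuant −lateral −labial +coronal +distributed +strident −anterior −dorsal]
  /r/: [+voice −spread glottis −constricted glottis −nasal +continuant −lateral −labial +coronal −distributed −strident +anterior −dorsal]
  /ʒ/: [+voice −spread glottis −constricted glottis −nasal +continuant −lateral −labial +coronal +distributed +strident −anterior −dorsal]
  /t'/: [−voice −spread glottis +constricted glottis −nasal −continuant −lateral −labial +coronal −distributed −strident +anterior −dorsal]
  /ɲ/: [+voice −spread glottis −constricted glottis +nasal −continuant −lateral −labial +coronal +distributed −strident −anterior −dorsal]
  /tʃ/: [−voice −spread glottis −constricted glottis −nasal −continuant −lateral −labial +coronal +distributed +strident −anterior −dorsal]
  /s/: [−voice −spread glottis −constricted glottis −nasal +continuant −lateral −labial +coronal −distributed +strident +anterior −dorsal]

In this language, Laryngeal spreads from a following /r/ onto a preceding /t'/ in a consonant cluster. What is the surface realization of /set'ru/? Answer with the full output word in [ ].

The Laryngeal node dominates the terminals [voice], [spread glottis], [constricted glottis].
The target acquires /r/'s values for everything under Laryngeal — [+voice], [−spread glottis], [−constricted glottis] — while keeping its own [nasal], [continuant], [lateral], ….
Among the inventory, only /d/ has exactly this specification, giving the surface form [sedru].

[sedru]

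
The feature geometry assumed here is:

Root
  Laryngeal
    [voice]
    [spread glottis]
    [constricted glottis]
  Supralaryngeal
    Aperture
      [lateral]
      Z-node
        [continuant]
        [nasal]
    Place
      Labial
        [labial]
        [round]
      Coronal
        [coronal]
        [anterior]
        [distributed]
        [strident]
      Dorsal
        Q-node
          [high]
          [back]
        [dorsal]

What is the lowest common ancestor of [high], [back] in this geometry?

Q-node

[high]: Root → Supralaryngeal → Place → Dorsal → Q-node → [high].
[back]: Root → Supralaryngeal → Place → Dorsal → Q-node → [back].
The listed terminals split across distinct daughters of Q-node, so Q-node itself is the smallest node containing them all.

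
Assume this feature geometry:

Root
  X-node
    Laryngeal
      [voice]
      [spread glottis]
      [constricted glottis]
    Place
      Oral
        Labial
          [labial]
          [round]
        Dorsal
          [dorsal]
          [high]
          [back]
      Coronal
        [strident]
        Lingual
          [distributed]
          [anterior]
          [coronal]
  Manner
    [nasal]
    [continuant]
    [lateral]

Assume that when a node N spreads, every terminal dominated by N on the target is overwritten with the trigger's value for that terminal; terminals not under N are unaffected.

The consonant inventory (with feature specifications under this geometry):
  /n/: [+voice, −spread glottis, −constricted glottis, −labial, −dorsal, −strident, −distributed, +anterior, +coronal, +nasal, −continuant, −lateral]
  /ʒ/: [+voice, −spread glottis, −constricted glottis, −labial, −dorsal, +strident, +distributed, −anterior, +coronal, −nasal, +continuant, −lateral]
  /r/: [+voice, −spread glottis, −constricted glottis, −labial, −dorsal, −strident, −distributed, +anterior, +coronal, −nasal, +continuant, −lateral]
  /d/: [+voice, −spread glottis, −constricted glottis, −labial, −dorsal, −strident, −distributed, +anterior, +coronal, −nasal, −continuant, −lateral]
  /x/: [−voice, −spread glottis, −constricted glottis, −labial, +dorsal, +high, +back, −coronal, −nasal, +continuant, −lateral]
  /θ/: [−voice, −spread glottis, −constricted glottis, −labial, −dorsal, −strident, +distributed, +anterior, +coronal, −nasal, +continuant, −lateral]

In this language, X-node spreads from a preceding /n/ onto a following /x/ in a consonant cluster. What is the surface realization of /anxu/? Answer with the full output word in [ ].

[anru]

Terminals under X-node in this geometry: [voice], [spread glottis], [constricted glottis], [labial], [round], [dorsal], [high], [back], [strident], [distributed], [anterior], [coronal].
The target acquires /n/'s values for everything under X-node — [+voice], [−spread glottis], [−constricted glottis], [−labial], [−dorsal], [−strident], [−distributed], [+anterior], [+coronal] — while keeping its own [nasal], [continuant], [lateral].
This feature bundle is that of [r], so /anxu/ surfaces as [anru].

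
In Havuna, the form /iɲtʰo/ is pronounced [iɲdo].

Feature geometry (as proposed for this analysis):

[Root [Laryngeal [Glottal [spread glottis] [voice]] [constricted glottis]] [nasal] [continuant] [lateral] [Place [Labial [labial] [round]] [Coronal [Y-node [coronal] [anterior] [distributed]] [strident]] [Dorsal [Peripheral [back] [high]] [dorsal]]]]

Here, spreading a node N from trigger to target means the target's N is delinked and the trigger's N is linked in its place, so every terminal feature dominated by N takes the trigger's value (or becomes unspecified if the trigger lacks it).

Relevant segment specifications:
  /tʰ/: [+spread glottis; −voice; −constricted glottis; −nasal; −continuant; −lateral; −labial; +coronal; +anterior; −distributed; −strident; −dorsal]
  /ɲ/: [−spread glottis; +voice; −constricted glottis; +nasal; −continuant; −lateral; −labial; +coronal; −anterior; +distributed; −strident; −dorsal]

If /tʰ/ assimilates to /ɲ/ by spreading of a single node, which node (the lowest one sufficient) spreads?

Comparing /tʰ/ with its surface form [d], the features that change are [voice], [spread glottis].
These terminals are all dominated by Glottal, and no proper subconstituent of Glottal covers them all; Glottal is their lowest common ancestor.
Delinking /tʰ/'s Glottal and associating /ɲ/'s Glottal gives precisely the feature bundle of [d].
[anterior], [nasal] stay as in /tʰ/ although /ɲ/ differs there, so no node dominating them spread; among the remaining candidates Glottal is the lowest that derives the output.

Glottal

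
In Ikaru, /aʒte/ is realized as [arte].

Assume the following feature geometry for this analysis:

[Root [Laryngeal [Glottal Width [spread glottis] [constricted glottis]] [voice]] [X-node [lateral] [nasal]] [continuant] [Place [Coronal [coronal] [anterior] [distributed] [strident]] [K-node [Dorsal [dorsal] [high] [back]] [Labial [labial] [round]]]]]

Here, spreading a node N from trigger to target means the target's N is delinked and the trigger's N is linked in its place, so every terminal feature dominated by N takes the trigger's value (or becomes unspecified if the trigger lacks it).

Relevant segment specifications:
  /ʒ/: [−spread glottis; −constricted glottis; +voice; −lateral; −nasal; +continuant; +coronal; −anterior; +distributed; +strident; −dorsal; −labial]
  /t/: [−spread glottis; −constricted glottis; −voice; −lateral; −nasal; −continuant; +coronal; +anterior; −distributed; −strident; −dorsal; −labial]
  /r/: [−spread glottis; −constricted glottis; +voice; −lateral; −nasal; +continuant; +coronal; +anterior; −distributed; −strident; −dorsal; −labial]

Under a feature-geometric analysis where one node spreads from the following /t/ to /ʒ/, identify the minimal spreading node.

/ʒ/ and [r] differ in [anterior], [distributed], [strident]; every other specified feature is identical.
The smallest constituent containing every changed terminal is Coronal — each of its daughters lacks at least one of the affected features.
Delinking /ʒ/'s Coronal and associating /t/'s Coronal gives precisely the feature bundle of [r].
Features on which the two segments disagree outside Coronal, such as [continuant], [voice], are unchanged — nothing dominating them spread, and Coronal is the minimal sufficient constituent.

Coronal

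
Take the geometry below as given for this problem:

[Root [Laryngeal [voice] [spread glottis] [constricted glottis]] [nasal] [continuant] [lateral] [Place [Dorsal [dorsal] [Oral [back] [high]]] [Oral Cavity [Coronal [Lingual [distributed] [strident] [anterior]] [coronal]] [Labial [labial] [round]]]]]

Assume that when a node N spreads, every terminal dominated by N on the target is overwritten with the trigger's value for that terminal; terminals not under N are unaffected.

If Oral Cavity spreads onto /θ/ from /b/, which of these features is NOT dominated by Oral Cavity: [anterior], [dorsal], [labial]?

[dorsal]

Oral Cavity dominates exactly [distributed], [strident], [anterior], [coronal], [labial], [round].
Spreading Oral Cavity replaces [labial], [anterior] with the trigger's values, since each sits inside the Oral Cavity constituent.
[dorsal] is not within the Oral Cavity subtree (it hangs from Dorsal), so /θ/'s [dorsal] value survives.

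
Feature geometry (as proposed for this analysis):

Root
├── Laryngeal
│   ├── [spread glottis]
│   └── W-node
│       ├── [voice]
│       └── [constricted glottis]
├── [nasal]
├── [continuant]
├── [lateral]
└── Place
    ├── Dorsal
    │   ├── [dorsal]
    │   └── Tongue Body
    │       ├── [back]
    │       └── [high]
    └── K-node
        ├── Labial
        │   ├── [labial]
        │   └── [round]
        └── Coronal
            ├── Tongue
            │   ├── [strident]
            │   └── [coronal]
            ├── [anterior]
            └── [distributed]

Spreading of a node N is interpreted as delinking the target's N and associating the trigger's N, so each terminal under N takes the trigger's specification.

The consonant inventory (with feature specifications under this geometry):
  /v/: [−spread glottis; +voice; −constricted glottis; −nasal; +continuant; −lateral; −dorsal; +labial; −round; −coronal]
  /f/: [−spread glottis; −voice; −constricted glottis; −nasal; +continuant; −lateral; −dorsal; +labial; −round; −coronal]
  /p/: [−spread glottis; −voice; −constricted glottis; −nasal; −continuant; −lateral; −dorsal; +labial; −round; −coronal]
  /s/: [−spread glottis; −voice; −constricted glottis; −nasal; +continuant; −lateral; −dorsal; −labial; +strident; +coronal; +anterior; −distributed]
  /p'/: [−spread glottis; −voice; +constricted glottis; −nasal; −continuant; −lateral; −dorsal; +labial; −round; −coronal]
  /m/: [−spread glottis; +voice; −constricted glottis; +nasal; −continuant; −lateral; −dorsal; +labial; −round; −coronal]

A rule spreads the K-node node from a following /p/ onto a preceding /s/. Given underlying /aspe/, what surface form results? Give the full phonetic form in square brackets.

[afpe]

K-node immediately or transitively dominates [labial], [round], [strident], [coronal], [anterior], [distributed].
The target acquires /p/'s values for everything under K-node — [+labial], [−round], [−coronal] — while keeping its own [spread glottis], [voice], [constricted glottis], ….
Among the inventory, only /f/ has exactly this specification, giving the surface form [afpe].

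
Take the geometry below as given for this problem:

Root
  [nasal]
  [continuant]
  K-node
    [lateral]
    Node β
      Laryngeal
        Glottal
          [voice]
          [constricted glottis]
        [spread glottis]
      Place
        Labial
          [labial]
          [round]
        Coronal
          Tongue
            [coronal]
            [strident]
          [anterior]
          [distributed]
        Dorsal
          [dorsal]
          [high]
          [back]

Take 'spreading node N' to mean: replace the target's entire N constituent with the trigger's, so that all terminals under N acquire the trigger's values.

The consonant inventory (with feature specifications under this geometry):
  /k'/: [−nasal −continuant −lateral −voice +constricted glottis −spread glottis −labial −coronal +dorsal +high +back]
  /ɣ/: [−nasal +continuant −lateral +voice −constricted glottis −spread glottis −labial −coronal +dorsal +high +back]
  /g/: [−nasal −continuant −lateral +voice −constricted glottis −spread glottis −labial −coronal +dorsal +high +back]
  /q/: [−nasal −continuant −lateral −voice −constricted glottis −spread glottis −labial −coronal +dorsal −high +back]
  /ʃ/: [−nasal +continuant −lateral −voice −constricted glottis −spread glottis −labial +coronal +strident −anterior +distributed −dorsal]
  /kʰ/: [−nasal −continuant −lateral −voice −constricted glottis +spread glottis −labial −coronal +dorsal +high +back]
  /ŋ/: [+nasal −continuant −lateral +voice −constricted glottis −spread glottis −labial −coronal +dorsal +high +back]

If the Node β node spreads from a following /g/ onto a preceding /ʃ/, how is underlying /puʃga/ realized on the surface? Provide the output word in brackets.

[puɣga]

Terminals under Node β in this geometry: [voice], [constricted glottis], [spread glottis], [labial], [round], [coronal], [strident], [anterior], [distributed], [dorsal], [high], [back].
The target acquires /g/'s values for everything under Node β — [+voice], [−constricted glottis], [−spread glottis], [−labial], [−coronal], [+dorsal], [+high], [+back] — while keeping its own [nasal], [continuant], [lateral].
This feature bundle is that of [ɣ], so /puʃga/ surfaces as [puɣga].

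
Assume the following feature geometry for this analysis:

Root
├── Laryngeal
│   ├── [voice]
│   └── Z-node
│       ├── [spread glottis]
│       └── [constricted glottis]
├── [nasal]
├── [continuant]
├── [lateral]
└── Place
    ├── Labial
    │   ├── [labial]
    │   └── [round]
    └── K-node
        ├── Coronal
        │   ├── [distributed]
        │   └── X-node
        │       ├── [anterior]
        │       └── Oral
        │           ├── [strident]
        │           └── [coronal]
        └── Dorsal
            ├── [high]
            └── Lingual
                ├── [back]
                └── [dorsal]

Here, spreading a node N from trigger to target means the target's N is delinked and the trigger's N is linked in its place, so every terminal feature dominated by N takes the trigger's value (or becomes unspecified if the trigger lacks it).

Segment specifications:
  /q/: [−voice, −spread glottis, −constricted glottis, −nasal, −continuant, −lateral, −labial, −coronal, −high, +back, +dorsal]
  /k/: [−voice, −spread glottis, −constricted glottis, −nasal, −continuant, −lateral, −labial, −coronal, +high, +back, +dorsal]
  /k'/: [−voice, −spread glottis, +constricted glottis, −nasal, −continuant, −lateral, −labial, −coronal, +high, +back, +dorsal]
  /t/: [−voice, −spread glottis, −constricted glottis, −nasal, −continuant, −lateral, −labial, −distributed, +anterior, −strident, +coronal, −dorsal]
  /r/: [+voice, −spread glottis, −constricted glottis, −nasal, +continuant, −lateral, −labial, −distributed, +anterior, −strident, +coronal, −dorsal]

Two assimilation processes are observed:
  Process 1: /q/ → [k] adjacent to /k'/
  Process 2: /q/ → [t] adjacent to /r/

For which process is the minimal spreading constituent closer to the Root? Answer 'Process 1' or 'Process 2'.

Process 1: the feature that changes is [high]; the minimal node is [high] (depth 4).
Process 2 alters [coronal], [anterior], [distributed], [strident], [dorsal], [high], [back]; the lowest common ancestor is K-node (depth 2 from Root).
Depth 2 < depth 4; Process 2 involves the structurally higher constituent K-node.

Process 2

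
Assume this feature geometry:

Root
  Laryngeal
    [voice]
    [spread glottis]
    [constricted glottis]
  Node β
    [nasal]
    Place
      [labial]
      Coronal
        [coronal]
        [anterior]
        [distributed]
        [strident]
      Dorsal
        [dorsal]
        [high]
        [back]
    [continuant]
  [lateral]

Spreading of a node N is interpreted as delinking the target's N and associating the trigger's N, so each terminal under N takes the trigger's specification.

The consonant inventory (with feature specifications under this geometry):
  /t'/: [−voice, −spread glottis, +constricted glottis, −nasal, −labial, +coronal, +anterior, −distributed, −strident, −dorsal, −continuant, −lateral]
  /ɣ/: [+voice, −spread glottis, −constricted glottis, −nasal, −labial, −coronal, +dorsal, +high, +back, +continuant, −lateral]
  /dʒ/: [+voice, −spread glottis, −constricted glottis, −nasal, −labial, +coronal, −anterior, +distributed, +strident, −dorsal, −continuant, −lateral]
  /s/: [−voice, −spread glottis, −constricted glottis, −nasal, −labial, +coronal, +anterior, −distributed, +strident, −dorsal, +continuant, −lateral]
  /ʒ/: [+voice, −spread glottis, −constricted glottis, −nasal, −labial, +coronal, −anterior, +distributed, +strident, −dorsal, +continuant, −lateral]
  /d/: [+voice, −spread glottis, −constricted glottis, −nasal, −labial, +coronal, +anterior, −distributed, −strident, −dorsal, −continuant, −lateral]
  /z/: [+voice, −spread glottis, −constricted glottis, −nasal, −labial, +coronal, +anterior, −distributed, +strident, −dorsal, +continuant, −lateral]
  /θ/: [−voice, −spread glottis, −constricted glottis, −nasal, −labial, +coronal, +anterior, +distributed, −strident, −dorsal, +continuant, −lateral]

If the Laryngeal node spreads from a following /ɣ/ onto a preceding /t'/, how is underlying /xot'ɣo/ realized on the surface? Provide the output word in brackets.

[xodɣo]

Laryngeal immediately or transitively dominates [voice], [spread glottis], [constricted glottis].
After delinking /t'/'s Laryngeal and linking /ɣ/'s, the affected terminals become [+voice], [−spread glottis], [−constricted glottis]; [nasal], [labial], [coronal], … (outside Laryngeal) are retained from /t'/.
Among the inventory, only /d/ has exactly this specification, giving the surface form [xodɣo].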